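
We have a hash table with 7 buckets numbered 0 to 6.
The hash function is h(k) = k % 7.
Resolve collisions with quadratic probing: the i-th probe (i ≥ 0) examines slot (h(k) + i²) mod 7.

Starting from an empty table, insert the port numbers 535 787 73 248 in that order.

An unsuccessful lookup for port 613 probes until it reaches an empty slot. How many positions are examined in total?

535 hashes to 3; slot 3 is free -> place at 3.
787 hashes to 3; 3 taken -> place at 4.
73 hashes to 3; 3,4 taken -> place at 0.
248 hashes to 3; 3,4,0 taken -> place at 5.
Table: [73, ., ., 535, 787, 248, .]
Lookup 613: h=4, probe 4,5,1 → slot 1 empty, not found.

3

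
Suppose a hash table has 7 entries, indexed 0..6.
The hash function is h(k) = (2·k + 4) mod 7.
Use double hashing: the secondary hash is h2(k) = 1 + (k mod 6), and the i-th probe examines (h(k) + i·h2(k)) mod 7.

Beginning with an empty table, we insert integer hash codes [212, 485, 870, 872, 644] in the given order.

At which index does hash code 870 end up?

212 hashes to 1; slot 1 is free → place at 1.
485 hashes to 1, h2=6; 1 taken → place at 0.
870 hashes to 1, h2=1; 1 taken → place at 2.
872 hashes to 5; slot 5 is free → place at 5.
644 hashes to 4; slot 4 is free → place at 4.
Table: [485, 212, 870, ∅, 644, 872, ∅]

2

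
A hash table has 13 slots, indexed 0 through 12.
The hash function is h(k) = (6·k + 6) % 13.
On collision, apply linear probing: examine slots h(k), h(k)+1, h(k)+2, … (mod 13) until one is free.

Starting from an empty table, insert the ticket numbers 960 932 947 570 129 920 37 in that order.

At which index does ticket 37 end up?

11

Insert 960: h=7, slot 7 empty → index 7.
Insert 932: h=8, slot 8 empty → index 8.
Insert 947: h=7, slots 7,8 occupied → index 9.
Insert 570: h=7, slots 7,8,9 occupied → index 10.
Insert 129: h=0, slot 0 empty → index 0.
Insert 920: h=1, slot 1 empty → index 1.
Insert 37: h=7, slots 7,8,9,10 occupied → index 11.
Table: [129, 920, ., ., ., ., ., 960, 932, 947, 570, 37, .]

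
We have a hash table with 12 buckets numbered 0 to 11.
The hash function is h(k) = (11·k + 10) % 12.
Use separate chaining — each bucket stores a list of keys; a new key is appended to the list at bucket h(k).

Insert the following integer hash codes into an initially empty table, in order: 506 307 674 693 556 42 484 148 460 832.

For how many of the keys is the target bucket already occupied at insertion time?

5

506 → bucket 8
307 → bucket 3
674 → bucket 8 (collision)
693 → bucket 1
556 → bucket 6
42 → bucket 4
484 → bucket 6 (collision)
148 → bucket 6 (collision)
460 → bucket 6 (collision)
832 → bucket 6 (collision)
Final buckets:
0: .
1: 693
2: .
3: 307
4: 42
5: .
6: 556 -> 484 -> 148 -> 460 -> 832
7: .
8: 506 -> 674
9: .
10: .
11: .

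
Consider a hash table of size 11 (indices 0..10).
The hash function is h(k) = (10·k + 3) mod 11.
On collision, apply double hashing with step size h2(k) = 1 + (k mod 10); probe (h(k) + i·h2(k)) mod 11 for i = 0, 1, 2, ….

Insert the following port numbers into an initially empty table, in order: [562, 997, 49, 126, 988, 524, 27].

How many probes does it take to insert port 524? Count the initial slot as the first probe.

Insert 562: h=2, slot 2 empty → index 2.
Insert 997: h=7, slot 7 empty → index 7.
Insert 49: h=9, slot 9 empty → index 9.
Insert 126: h=9, h2=7, slot 9 occupied → index 5.
Insert 988: h=5, h2=9, slot 5 occupied → index 3.
Insert 524: h=7, h2=5, slot 7 occupied → index 1.
Insert 27: h=9, h2=8, slot 9 occupied → index 6.
Table: [∅, 524, 562, 988, ∅, 126, 27, 997, ∅, 49, ∅]

2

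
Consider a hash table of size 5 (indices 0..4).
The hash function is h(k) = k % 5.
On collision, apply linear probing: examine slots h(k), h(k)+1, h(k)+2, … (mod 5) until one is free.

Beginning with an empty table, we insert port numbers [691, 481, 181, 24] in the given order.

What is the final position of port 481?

2

691: h=1 => slot 1
481: h=1, probe 1,2 => slot 2
181: h=1, probe 1,2,3 => slot 3
24: h=4 => slot 4
Table: [—, 691, 481, 181, 24]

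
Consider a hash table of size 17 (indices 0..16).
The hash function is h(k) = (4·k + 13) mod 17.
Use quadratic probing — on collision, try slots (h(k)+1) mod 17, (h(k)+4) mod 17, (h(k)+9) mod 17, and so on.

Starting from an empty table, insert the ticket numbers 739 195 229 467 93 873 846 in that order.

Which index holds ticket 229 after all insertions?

15

739 hashes to 11; slot 11 is free => place at 11.
195 hashes to 11; 11 taken => place at 12.
229 hashes to 11; 11,12 taken => place at 15.
467 hashes to 11; 11,12,15 taken => place at 3.
93 hashes to 11; 11,12,15,3 taken => place at 10.
873 hashes to 3; 3 taken => place at 4.
846 hashes to 14; slot 14 is free => place at 14.
Table: [—, —, —, 467, 873, —, —, —, —, —, 93, 739, 195, —, 846, 229, —]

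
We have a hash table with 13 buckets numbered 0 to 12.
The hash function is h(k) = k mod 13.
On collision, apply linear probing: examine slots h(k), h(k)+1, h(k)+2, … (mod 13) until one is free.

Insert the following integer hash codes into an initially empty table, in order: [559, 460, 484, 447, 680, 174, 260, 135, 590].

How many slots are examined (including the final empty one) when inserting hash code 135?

4

559 hashes to 0; slot 0 is free -> place at 0.
460 hashes to 5; slot 5 is free -> place at 5.
484 hashes to 3; slot 3 is free -> place at 3.
447 hashes to 5; 5 taken -> place at 6.
680 hashes to 4; slot 4 is free -> place at 4.
174 hashes to 5; 5,6 taken -> place at 7.
260 hashes to 0; 0 taken -> place at 1.
135 hashes to 5; 5,6,7 taken -> place at 8.
590 hashes to 5; 5,6,7,8 taken -> place at 9.
Table: [559, 260, ∅, 484, 680, 460, 447, 174, 135, 590, ∅, ∅, ∅]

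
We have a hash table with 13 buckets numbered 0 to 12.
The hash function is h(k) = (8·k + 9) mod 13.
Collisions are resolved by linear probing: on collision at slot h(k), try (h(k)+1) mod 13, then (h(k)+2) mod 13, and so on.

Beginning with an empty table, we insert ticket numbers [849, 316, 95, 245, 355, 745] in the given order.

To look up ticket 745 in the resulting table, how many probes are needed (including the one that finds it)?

6

849 hashes to 2; slot 2 is free -> place at 2.
316 hashes to 2; 2 taken -> place at 3.
95 hashes to 2; 2,3 taken -> place at 4.
245 hashes to 6; slot 6 is free -> place at 6.
355 hashes to 2; 2,3,4 taken -> place at 5.
745 hashes to 2; 2,3,4,5,6 taken -> place at 7.
Table: [_, _, 849, 316, 95, 355, 245, 745, _, _, _, _, _]
Lookup 745: h=2, probe 2,3,4,5,6,7 → found at 7.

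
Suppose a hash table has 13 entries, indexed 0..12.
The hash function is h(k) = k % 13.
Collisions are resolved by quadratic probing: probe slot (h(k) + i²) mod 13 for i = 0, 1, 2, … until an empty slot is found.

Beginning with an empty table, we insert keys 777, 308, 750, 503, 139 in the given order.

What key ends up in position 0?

750

777 hashes to 10; slot 10 is free => place at 10.
308 hashes to 9; slot 9 is free => place at 9.
750 hashes to 9; 9,10 taken => place at 0.
503 hashes to 9; 9,10,0 taken => place at 5.
139 hashes to 9; 9,10,0,5 taken => place at 12.
Table: [750, _, _, _, _, 503, _, _, _, 308, 777, _, 139]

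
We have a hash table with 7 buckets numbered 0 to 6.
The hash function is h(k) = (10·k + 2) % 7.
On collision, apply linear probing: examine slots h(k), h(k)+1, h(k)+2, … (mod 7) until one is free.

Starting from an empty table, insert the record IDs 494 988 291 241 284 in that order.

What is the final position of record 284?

494: h=0 -> slot 0
988: h=5 -> slot 5
291: h=0, probe 0,1 -> slot 1
241: h=4 -> slot 4
284: h=0, probe 0,1,2 -> slot 2
Table: [494, 291, 284, —, 241, 988, —]

2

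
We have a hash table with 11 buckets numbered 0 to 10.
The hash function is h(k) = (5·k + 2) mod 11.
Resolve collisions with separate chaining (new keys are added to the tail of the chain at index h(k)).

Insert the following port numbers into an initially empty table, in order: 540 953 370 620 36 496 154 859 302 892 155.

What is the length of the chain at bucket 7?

5

Insert 540: h=7, bucket 7 empty → new chain.
Insert 953: h=4, bucket 4 empty → new chain.
Insert 370: h=4, bucket 4 nonempty → append to chain.
Insert 620: h=0, bucket 0 empty → new chain.
Insert 36: h=6, bucket 6 empty → new chain.
Insert 496: h=7, bucket 7 nonempty → append to chain.
Insert 154: h=2, bucket 2 empty → new chain.
Insert 859: h=7, bucket 7 nonempty → append to chain.
Insert 302: h=5, bucket 5 empty → new chain.
Insert 892: h=7, bucket 7 nonempty → append to chain.
Insert 155: h=7, bucket 7 nonempty → append to chain.
Final buckets:
0: 620
1: ∅
2: 154
3: ∅
4: 953 -> 370
5: 302
6: 36
7: 540 -> 496 -> 859 -> 892 -> 155
8: ∅
9: ∅
10: ∅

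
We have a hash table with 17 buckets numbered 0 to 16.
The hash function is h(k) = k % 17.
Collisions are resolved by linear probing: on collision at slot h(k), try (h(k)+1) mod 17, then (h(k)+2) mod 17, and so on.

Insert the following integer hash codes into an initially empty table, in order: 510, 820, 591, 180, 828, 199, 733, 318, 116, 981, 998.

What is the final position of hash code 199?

510: h=0 → slot 0
820: h=4 → slot 4
591: h=13 → slot 13
180: h=10 → slot 10
828: h=12 → slot 12
199: h=12, probe 12,13,14 → slot 14
733: h=2 → slot 2
318: h=12, probe 12,13,14,15 → slot 15
116: h=14, probe 14,15,16 → slot 16
981: h=12, probe 12,13,14,15,16,0,1 → slot 1
998: h=12, probe 12,13,14,15,16,0,1,2,3 → slot 3
Table: [510, 981, 733, 998, 820, —, —, —, —, —, 180, —, 828, 591, 199, 318, 116]

14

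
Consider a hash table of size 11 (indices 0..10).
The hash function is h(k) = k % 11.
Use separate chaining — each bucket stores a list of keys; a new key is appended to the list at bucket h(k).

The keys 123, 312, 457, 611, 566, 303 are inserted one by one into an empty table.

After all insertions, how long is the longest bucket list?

3

123 -> bucket 2
312 -> bucket 4
457 -> bucket 6
611 -> bucket 6 (collision)
566 -> bucket 5
303 -> bucket 6 (collision)
Final buckets:
0: _
1: _
2: 123
3: _
4: 312
5: 566
6: 457 -> 611 -> 303
7: _
8: _
9: _
10: _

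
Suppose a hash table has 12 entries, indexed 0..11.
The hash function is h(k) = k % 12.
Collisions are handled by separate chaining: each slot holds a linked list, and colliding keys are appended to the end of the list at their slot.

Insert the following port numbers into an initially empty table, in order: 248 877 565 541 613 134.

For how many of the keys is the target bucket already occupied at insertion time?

248 -> bucket 8
877 -> bucket 1
565 -> bucket 1 (collision)
541 -> bucket 1 (collision)
613 -> bucket 1 (collision)
134 -> bucket 2
Final buckets:
0: _
1: 877 -> 565 -> 541 -> 613
2: 134
3: _
4: _
5: _
6: _
7: _
8: 248
9: _
10: _
11: _

3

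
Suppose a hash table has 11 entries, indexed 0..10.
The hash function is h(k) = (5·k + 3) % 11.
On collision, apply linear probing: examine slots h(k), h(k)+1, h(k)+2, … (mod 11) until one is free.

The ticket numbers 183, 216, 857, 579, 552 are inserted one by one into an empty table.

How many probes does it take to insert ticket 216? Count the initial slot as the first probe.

2

183 hashes to 5; slot 5 is free => place at 5.
216 hashes to 5; 5 taken => place at 6.
857 hashes to 9; slot 9 is free => place at 9.
579 hashes to 5; 5,6 taken => place at 7.
552 hashes to 2; slot 2 is free => place at 2.
Table: [—, —, 552, —, —, 183, 216, 579, —, 857, —]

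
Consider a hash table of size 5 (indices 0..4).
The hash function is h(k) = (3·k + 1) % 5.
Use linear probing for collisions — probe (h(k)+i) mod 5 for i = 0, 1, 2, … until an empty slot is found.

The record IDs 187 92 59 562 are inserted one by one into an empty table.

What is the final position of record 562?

187: h=2 => slot 2
92: h=2, probe 2,3 => slot 3
59: h=3, probe 3,4 => slot 4
562: h=2, probe 2,3,4,0 => slot 0
Table: [562, ∅, 187, 92, 59]

0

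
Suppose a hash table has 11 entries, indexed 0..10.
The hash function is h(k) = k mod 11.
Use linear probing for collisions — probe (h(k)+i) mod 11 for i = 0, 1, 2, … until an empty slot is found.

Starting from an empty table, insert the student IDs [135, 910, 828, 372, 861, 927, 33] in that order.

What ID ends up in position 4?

135 hashes to 3; slot 3 is free → place at 3.
910 hashes to 8; slot 8 is free → place at 8.
828 hashes to 3; 3 taken → place at 4.
372 hashes to 9; slot 9 is free → place at 9.
861 hashes to 3; 3,4 taken → place at 5.
927 hashes to 3; 3,4,5 taken → place at 6.
33 hashes to 0; slot 0 is free → place at 0.
Table: [33, -, -, 135, 828, 861, 927, -, 910, 372, -]

828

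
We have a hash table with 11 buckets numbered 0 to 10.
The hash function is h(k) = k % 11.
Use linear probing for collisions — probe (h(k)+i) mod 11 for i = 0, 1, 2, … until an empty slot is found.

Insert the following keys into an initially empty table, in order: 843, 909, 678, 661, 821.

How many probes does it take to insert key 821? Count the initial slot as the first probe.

843 hashes to 7; slot 7 is free → place at 7.
909 hashes to 7; 7 taken → place at 8.
678 hashes to 7; 7,8 taken → place at 9.
661 hashes to 1; slot 1 is free → place at 1.
821 hashes to 7; 7,8,9 taken → place at 10.
Table: [., 661, ., ., ., ., ., 843, 909, 678, 821]

4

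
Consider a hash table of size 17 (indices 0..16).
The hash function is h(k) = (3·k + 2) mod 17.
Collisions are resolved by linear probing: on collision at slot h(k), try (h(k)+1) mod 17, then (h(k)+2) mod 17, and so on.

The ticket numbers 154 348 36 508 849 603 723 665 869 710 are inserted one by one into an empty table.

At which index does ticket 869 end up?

14

Insert 154: h=5, slot 5 empty => index 5.
Insert 348: h=9, slot 9 empty => index 9.
Insert 36: h=8, slot 8 empty => index 8.
Insert 508: h=13, slot 13 empty => index 13.
Insert 849: h=16, slot 16 empty => index 16.
Insert 603: h=9, slot 9 occupied => index 10.
Insert 723: h=12, slot 12 empty => index 12.
Insert 665: h=8, slots 8,9,10 occupied => index 11.
Insert 869: h=8, slots 8,9,10,11,12,13 occupied => index 14.
Insert 710: h=7, slot 7 empty => index 7.
Table: [., ., ., ., ., 154, ., 710, 36, 348, 603, 665, 723, 508, 869, ., 849]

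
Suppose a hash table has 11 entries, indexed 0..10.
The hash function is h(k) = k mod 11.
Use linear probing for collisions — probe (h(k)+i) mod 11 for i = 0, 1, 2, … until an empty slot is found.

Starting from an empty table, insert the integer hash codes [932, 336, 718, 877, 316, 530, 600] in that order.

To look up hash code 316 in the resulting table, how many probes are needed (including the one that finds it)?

3

932 hashes to 8; slot 8 is free → place at 8.
336 hashes to 6; slot 6 is free → place at 6.
718 hashes to 3; slot 3 is free → place at 3.
877 hashes to 8; 8 taken → place at 9.
316 hashes to 8; 8,9 taken → place at 10.
530 hashes to 2; slot 2 is free → place at 2.
600 hashes to 6; 6 taken → place at 7.
Table: [., ., 530, 718, ., ., 336, 600, 932, 877, 316]
Lookup 316: h=8, probe 8,9,10 → found at 10.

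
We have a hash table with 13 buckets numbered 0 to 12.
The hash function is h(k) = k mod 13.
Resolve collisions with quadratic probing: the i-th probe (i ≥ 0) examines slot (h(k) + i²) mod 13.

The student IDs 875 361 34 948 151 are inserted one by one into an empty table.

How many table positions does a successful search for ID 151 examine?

2

875: h=4 => slot 4
361: h=10 => slot 10
34: h=8 => slot 8
948: h=12 => slot 12
151: h=8, probe 8,9 => slot 9
Table: [., ., ., ., 875, ., ., ., 34, 151, 361, ., 948]
Lookup 151: h=8, probe 8,9 → found at 9.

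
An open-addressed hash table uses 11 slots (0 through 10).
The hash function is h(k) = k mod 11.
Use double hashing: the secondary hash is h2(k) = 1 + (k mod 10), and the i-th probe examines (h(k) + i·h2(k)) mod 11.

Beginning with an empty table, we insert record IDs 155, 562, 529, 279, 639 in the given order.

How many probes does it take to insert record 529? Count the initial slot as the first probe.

155 hashes to 1; slot 1 is free → place at 1.
562 hashes to 1, h2=3; 1 taken → place at 4.
529 hashes to 1, h2=10; 1 taken → place at 0.
279 hashes to 4, h2=10; 4 taken → place at 3.
639 hashes to 1, h2=10; 1,0 taken → place at 10.
Table: [529, 155, -, 279, 562, -, -, -, -, -, 639]

2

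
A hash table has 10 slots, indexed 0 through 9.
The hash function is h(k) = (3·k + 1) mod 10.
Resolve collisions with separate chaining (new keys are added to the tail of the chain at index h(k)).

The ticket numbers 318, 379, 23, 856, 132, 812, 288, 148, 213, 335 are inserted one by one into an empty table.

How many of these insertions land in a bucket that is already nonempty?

4

318 → bucket 5
379 → bucket 8
23 → bucket 0
856 → bucket 9
132 → bucket 7
812 → bucket 7 (collision)
288 → bucket 5 (collision)
148 → bucket 5 (collision)
213 → bucket 0 (collision)
335 → bucket 6
Final buckets:
0: 23 -> 213
1: -
2: -
3: -
4: -
5: 318 -> 288 -> 148
6: 335
7: 132 -> 812
8: 379
9: 856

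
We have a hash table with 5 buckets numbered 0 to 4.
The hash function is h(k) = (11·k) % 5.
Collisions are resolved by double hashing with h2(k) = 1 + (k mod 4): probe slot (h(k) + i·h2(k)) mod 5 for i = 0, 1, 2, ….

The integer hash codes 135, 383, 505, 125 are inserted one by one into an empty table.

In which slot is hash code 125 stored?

135: h=0 → slot 0
383: h=3 → slot 3
505: h=0, h2=2, probe 0,2 → slot 2
125: h=0, h2=2, probe 0,2,4 → slot 4
Table: [135, ., 505, 383, 125]

4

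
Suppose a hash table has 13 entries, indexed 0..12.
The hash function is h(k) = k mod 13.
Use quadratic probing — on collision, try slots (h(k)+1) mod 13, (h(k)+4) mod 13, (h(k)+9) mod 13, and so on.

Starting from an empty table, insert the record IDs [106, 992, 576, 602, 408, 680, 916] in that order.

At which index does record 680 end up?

106: h=2 => slot 2
992: h=4 => slot 4
576: h=4, probe 4,5 => slot 5
602: h=4, probe 4,5,8 => slot 8
408: h=5, probe 5,6 => slot 6
680: h=4, probe 4,5,8,0 => slot 0
916: h=6, probe 6,7 => slot 7
Table: [680, ., 106, ., 992, 576, 408, 916, 602, ., ., ., .]

0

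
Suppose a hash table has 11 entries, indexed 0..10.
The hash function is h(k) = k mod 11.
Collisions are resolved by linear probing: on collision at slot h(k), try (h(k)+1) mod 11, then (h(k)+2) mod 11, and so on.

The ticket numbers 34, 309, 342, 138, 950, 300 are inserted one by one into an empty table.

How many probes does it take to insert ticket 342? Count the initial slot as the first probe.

34: h=1 → slot 1
309: h=1, probe 1,2 → slot 2
342: h=1, probe 1,2,3 → slot 3
138: h=6 → slot 6
950: h=4 → slot 4
300: h=3, probe 3,4,5 → slot 5
Table: [-, 34, 309, 342, 950, 300, 138, -, -, -, -]

3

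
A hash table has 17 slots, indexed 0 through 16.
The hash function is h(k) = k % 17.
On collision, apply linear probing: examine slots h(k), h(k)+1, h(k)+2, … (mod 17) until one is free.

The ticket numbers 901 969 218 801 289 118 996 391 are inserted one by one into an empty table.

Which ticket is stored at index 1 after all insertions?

901: h=0 -> slot 0
969: h=0, probe 0,1 -> slot 1
218: h=14 -> slot 14
801: h=2 -> slot 2
289: h=0, probe 0,1,2,3 -> slot 3
118: h=16 -> slot 16
996: h=10 -> slot 10
391: h=0, probe 0,1,2,3,4 -> slot 4
Table: [901, 969, 801, 289, 391, _, _, _, _, _, 996, _, _, _, 218, _, 118]

969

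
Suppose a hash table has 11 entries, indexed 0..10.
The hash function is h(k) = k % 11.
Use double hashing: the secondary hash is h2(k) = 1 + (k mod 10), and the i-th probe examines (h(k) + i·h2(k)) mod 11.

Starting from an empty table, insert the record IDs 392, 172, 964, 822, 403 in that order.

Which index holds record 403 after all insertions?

392 hashes to 7; slot 7 is free => place at 7.
172 hashes to 7, h2=3; 7 taken => place at 10.
964 hashes to 7, h2=5; 7 taken => place at 1.
822 hashes to 8; slot 8 is free => place at 8.
403 hashes to 7, h2=4; 7 taken => place at 0.
Table: [403, 964, -, -, -, -, -, 392, 822, -, 172]

0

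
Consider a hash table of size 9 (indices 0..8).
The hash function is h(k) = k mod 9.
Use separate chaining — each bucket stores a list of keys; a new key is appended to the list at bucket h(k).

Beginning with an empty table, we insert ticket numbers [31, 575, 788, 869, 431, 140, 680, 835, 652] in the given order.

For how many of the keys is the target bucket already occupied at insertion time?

Insert 31: h=4, bucket 4 empty -> new chain.
Insert 575: h=8, bucket 8 empty -> new chain.
Insert 788: h=5, bucket 5 empty -> new chain.
Insert 869: h=5, bucket 5 nonempty -> append to chain.
Insert 431: h=8, bucket 8 nonempty -> append to chain.
Insert 140: h=5, bucket 5 nonempty -> append to chain.
Insert 680: h=5, bucket 5 nonempty -> append to chain.
Insert 835: h=7, bucket 7 empty -> new chain.
Insert 652: h=4, bucket 4 nonempty -> append to chain.
Final buckets:
0: -
1: -
2: -
3: -
4: 31 -> 652
5: 788 -> 869 -> 140 -> 680
6: -
7: 835
8: 575 -> 431

5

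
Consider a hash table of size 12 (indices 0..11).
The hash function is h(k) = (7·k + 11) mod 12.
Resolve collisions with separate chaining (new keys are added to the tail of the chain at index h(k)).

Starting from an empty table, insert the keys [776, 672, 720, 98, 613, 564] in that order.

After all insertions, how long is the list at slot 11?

Insert 776: h=7, bucket 7 empty -> new chain.
Insert 672: h=11, bucket 11 empty -> new chain.
Insert 720: h=11, bucket 11 nonempty -> append to chain.
Insert 98: h=1, bucket 1 empty -> new chain.
Insert 613: h=6, bucket 6 empty -> new chain.
Insert 564: h=11, bucket 11 nonempty -> append to chain.
Final buckets:
0: _
1: 98
2: _
3: _
4: _
5: _
6: 613
7: 776
8: _
9: _
10: _
11: 672 -> 720 -> 564

3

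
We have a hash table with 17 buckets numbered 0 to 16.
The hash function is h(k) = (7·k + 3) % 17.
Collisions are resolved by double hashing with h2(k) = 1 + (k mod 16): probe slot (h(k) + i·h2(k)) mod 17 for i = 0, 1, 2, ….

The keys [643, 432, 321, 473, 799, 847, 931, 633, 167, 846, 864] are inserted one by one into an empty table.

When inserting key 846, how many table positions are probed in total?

643: h=16 → slot 16
432: h=1 → slot 1
321: h=6 → slot 6
473: h=16, h2=10, probe 16,9 → slot 9
799: h=3 → slot 3
847: h=16, h2=16, probe 16,15 → slot 15
931: h=9, h2=4, probe 9,13 → slot 13
633: h=14 → slot 14
167: h=16, h2=8, probe 16,7 → slot 7
846: h=9, h2=15, probe 9,7,5 → slot 5
864: h=16, h2=1, probe 16,0 → slot 0
Table: [864, 432, ., 799, ., 846, 321, 167, ., 473, ., ., ., 931, 633, 847, 643]

3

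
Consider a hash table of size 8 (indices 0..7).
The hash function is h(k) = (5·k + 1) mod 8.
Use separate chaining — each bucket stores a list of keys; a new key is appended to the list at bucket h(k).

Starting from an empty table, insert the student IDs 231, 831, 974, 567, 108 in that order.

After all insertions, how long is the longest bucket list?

3

Insert 231: h=4, bucket 4 empty → new chain.
Insert 831: h=4, bucket 4 nonempty → append to chain.
Insert 974: h=7, bucket 7 empty → new chain.
Insert 567: h=4, bucket 4 nonempty → append to chain.
Insert 108: h=5, bucket 5 empty → new chain.
Final buckets:
0: ∅
1: ∅
2: ∅
3: ∅
4: 231 -> 831 -> 567
5: 108
6: ∅
7: 974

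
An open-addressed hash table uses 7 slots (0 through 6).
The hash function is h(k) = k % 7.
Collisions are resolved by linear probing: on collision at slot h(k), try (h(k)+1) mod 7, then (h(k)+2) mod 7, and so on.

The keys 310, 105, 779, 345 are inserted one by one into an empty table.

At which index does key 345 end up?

310 hashes to 2; slot 2 is free -> place at 2.
105 hashes to 0; slot 0 is free -> place at 0.
779 hashes to 2; 2 taken -> place at 3.
345 hashes to 2; 2,3 taken -> place at 4.
Table: [105, _, 310, 779, 345, _, _]

4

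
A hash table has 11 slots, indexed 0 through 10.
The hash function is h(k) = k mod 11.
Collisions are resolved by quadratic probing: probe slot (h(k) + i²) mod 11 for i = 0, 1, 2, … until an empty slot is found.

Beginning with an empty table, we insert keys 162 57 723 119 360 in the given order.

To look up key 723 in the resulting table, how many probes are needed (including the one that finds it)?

Insert 162: h=8, slot 8 empty -> index 8.
Insert 57: h=2, slot 2 empty -> index 2.
Insert 723: h=8, slot 8 occupied -> index 9.
Insert 119: h=9, slot 9 occupied -> index 10.
Insert 360: h=8, slots 8,9 occupied -> index 1.
Table: [_, 360, 57, _, _, _, _, _, 162, 723, 119]
Lookup 723: h=8, probe 8,9 → found at 9.

2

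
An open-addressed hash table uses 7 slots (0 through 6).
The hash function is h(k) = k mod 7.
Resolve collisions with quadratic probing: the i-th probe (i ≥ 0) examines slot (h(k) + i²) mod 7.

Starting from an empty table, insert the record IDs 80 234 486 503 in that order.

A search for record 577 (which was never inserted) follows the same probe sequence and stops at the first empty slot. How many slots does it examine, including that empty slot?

4

80: h=3 => slot 3
234: h=3, probe 3,4 => slot 4
486: h=3, probe 3,4,0 => slot 0
503: h=6 => slot 6
Table: [486, ∅, ∅, 80, 234, ∅, 503]
Lookup 577: h=3, probe 3,4,0,5 → slot 5 empty, not found.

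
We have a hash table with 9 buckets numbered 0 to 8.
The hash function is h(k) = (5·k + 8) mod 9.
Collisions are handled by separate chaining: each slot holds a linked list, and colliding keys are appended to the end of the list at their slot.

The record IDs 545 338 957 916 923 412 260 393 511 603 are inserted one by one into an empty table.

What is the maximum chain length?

3

Insert 545: h=6, bucket 6 empty -> new chain.
Insert 338: h=6, bucket 6 nonempty -> append to chain.
Insert 957: h=5, bucket 5 empty -> new chain.
Insert 916: h=7, bucket 7 empty -> new chain.
Insert 923: h=6, bucket 6 nonempty -> append to chain.
Insert 412: h=7, bucket 7 nonempty -> append to chain.
Insert 260: h=3, bucket 3 empty -> new chain.
Insert 393: h=2, bucket 2 empty -> new chain.
Insert 511: h=7, bucket 7 nonempty -> append to chain.
Insert 603: h=8, bucket 8 empty -> new chain.
Final buckets:
0: .
1: .
2: 393
3: 260
4: .
5: 957
6: 545 -> 338 -> 923
7: 916 -> 412 -> 511
8: 603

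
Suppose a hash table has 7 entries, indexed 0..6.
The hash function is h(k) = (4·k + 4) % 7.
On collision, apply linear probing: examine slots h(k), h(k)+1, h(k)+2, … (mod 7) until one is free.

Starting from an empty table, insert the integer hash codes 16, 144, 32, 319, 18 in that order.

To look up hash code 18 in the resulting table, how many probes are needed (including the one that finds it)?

16 hashes to 5; slot 5 is free => place at 5.
144 hashes to 6; slot 6 is free => place at 6.
32 hashes to 6; 6 taken => place at 0.
319 hashes to 6; 6,0 taken => place at 1.
18 hashes to 6; 6,0,1 taken => place at 2.
Table: [32, 319, 18, _, _, 16, 144]
Lookup 18: h=6, probe 6,0,1,2 → found at 2.

4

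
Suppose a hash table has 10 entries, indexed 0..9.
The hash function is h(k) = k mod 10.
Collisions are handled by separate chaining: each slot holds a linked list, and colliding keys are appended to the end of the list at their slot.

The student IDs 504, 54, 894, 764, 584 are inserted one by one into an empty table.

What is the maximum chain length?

Insert 504: h=4, bucket 4 empty → new chain.
Insert 54: h=4, bucket 4 nonempty → append to chain.
Insert 894: h=4, bucket 4 nonempty → append to chain.
Insert 764: h=4, bucket 4 nonempty → append to chain.
Insert 584: h=4, bucket 4 nonempty → append to chain.
Final buckets:
0: -
1: -
2: -
3: -
4: 504 -> 54 -> 894 -> 764 -> 584
5: -
6: -
7: -
8: -
9: -

5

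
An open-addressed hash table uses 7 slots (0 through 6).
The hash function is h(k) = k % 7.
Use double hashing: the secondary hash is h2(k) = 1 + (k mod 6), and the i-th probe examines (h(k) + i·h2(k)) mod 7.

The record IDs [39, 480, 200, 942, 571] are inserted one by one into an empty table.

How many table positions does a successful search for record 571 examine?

3

39 hashes to 4; slot 4 is free → place at 4.
480 hashes to 4, h2=1; 4 taken → place at 5.
200 hashes to 4, h2=3; 4 taken → place at 0.
942 hashes to 4, h2=1; 4,5 taken → place at 6.
571 hashes to 4, h2=2; 4,6 taken → place at 1.
Table: [200, 571, _, _, 39, 480, 942]
Lookup 571: h=4, h2=2, probe 4,6,1 → found at 1.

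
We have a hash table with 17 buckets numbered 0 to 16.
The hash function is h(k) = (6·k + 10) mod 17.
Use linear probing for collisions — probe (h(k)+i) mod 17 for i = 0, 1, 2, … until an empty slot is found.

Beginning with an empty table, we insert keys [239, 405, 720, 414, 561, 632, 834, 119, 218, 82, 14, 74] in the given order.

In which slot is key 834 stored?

0

239 hashes to 16; slot 16 is free -> place at 16.
405 hashes to 9; slot 9 is free -> place at 9.
720 hashes to 12; slot 12 is free -> place at 12.
414 hashes to 12; 12 taken -> place at 13.
561 hashes to 10; slot 10 is free -> place at 10.
632 hashes to 11; slot 11 is free -> place at 11.
834 hashes to 16; 16 taken -> place at 0.
119 hashes to 10; 10,11,12,13 taken -> place at 14.
218 hashes to 9; 9,10,11,12,13,14 taken -> place at 15.
82 hashes to 9; 9,10,11,12,13,14,15,16,0 taken -> place at 1.
14 hashes to 9; 9,10,11,12,13,14,15,16,0,1 taken -> place at 2.
74 hashes to 12; 12,13,14,15,16,0,1,2 taken -> place at 3.
Table: [834, 82, 14, 74, ∅, ∅, ∅, ∅, ∅, 405, 561, 632, 720, 414, 119, 218, 239]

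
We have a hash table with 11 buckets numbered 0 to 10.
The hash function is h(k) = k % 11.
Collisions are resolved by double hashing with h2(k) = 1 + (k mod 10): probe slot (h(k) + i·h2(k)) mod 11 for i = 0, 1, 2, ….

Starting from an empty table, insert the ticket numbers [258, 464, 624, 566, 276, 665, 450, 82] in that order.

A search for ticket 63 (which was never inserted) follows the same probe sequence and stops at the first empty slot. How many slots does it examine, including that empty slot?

4

Insert 258: h=5, slot 5 empty => index 5.
Insert 464: h=2, slot 2 empty => index 2.
Insert 624: h=8, slot 8 empty => index 8.
Insert 566: h=5, h2=7, slot 5 occupied => index 1.
Insert 276: h=1, h2=7, slots 1,8 occupied => index 4.
Insert 665: h=5, h2=6, slot 5 occupied => index 0.
Insert 450: h=10, slot 10 empty => index 10.
Insert 82: h=5, h2=3, slots 5,8,0 occupied => index 3.
Table: [665, 566, 464, 82, 276, 258, -, -, 624, -, 450]
Lookup 63: h=8, h2=4, probe 8,1,5,9 → slot 9 empty, not found.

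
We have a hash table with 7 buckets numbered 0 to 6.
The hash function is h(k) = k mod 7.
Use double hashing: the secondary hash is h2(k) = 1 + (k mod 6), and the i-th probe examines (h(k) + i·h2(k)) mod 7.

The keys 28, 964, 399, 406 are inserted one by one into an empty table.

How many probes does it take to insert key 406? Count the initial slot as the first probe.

3

28 hashes to 0; slot 0 is free => place at 0.
964 hashes to 5; slot 5 is free => place at 5.
399 hashes to 0, h2=4; 0 taken => place at 4.
406 hashes to 0, h2=5; 0,5 taken => place at 3.
Table: [28, ∅, ∅, 406, 399, 964, ∅]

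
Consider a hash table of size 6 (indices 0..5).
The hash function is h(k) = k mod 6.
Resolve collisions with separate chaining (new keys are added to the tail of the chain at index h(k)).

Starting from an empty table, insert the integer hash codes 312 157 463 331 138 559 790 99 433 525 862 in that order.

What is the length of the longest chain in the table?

5

Insert 312: h=0, bucket 0 empty → new chain.
Insert 157: h=1, bucket 1 empty → new chain.
Insert 463: h=1, bucket 1 nonempty → append to chain.
Insert 331: h=1, bucket 1 nonempty → append to chain.
Insert 138: h=0, bucket 0 nonempty → append to chain.
Insert 559: h=1, bucket 1 nonempty → append to chain.
Insert 790: h=4, bucket 4 empty → new chain.
Insert 99: h=3, bucket 3 empty → new chain.
Insert 433: h=1, bucket 1 nonempty → append to chain.
Insert 525: h=3, bucket 3 nonempty → append to chain.
Insert 862: h=4, bucket 4 nonempty → append to chain.
Final buckets:
0: 312 -> 138
1: 157 -> 463 -> 331 -> 559 -> 433
2: —
3: 99 -> 525
4: 790 -> 862
5: —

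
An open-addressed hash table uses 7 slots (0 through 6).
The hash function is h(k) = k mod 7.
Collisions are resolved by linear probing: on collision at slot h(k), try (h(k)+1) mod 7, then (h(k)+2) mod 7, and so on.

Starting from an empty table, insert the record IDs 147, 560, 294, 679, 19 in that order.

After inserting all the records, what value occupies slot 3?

679

147: h=0 => slot 0
560: h=0, probe 0,1 => slot 1
294: h=0, probe 0,1,2 => slot 2
679: h=0, probe 0,1,2,3 => slot 3
19: h=5 => slot 5
Table: [147, 560, 294, 679, ∅, 19, ∅]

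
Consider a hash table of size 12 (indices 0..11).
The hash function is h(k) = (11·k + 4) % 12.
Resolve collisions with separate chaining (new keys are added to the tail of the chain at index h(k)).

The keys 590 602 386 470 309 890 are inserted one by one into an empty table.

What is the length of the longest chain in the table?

5

590 → bucket 2
602 → bucket 2 (collision)
386 → bucket 2 (collision)
470 → bucket 2 (collision)
309 → bucket 7
890 → bucket 2 (collision)
Final buckets:
0: .
1: .
2: 590 -> 602 -> 386 -> 470 -> 890
3: .
4: .
5: .
6: .
7: 309
8: .
9: .
10: .
11: .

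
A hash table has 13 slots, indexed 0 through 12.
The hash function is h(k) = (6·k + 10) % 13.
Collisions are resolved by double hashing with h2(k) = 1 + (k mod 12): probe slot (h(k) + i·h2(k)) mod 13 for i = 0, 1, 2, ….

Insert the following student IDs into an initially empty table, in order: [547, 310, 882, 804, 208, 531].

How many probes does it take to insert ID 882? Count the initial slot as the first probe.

2

547 hashes to 3; slot 3 is free => place at 3.
310 hashes to 11; slot 11 is free => place at 11.
882 hashes to 11, h2=7; 11 taken => place at 5.
804 hashes to 11, h2=1; 11 taken => place at 12.
208 hashes to 10; slot 10 is free => place at 10.
531 hashes to 11, h2=4; 11 taken => place at 2.
Table: [∅, ∅, 531, 547, ∅, 882, ∅, ∅, ∅, ∅, 208, 310, 804]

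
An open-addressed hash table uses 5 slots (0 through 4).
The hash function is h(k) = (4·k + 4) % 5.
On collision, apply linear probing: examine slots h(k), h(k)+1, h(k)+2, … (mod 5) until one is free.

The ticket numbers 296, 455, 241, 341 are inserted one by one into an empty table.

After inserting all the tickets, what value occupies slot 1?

341

Insert 296: h=3, slot 3 empty → index 3.
Insert 455: h=4, slot 4 empty → index 4.
Insert 241: h=3, slots 3,4 occupied → index 0.
Insert 341: h=3, slots 3,4,0 occupied → index 1.
Table: [241, 341, —, 296, 455]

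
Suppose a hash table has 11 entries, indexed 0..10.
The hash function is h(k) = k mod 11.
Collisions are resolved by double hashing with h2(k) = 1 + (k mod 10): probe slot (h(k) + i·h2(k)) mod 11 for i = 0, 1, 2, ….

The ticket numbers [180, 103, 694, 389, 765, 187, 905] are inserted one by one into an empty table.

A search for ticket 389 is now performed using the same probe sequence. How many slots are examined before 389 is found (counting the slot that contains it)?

180: h=4 → slot 4
103: h=4, h2=4, probe 4,8 → slot 8
694: h=1 → slot 1
389: h=4, h2=10, probe 4,3 → slot 3
765: h=6 → slot 6
187: h=0 → slot 0
905: h=3, h2=6, probe 3,9 → slot 9
Table: [187, 694, ∅, 389, 180, ∅, 765, ∅, 103, 905, ∅]
Lookup 389: h=4, h2=10, probe 4,3 → found at 3.

2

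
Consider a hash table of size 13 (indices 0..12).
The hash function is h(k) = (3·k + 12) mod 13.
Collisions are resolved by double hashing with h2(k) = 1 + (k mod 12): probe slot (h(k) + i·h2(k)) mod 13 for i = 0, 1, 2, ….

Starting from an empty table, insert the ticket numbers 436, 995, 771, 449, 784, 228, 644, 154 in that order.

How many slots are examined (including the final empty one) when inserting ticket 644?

3

436: h=7 → slot 7
995: h=7, h2=12, probe 7,6 → slot 6
771: h=11 → slot 11
449: h=7, h2=6, probe 7,0 → slot 0
784: h=11, h2=5, probe 11,3 → slot 3
228: h=7, h2=1, probe 7,8 → slot 8
644: h=7, h2=9, probe 7,3,12 → slot 12
154: h=6, h2=11, probe 6,4 → slot 4
Table: [449, ., ., 784, 154, ., 995, 436, 228, ., ., 771, 644]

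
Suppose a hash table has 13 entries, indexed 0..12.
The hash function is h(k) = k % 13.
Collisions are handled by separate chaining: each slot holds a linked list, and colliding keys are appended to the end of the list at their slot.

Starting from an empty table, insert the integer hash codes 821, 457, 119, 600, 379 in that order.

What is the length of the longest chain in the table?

5

821 -> bucket 2
457 -> bucket 2 (collision)
119 -> bucket 2 (collision)
600 -> bucket 2 (collision)
379 -> bucket 2 (collision)
Final buckets:
0: —
1: —
2: 821 -> 457 -> 119 -> 600 -> 379
3: —
4: —
5: —
6: —
7: —
8: —
9: —
10: —
11: —
12: —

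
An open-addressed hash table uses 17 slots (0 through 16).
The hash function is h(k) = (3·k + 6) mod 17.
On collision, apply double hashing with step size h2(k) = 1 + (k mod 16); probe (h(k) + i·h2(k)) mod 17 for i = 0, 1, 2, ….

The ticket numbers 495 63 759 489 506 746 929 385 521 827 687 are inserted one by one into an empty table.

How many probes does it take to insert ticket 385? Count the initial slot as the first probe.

3

Insert 495: h=12, slot 12 empty -> index 12.
Insert 63: h=8, slot 8 empty -> index 8.
Insert 759: h=5, slot 5 empty -> index 5.
Insert 489: h=11, slot 11 empty -> index 11.
Insert 506: h=11, h2=11, slots 11,5 occupied -> index 16.
Insert 746: h=0, slot 0 empty -> index 0.
Insert 929: h=5, h2=2, slot 5 occupied -> index 7.
Insert 385: h=5, h2=2, slots 5,7 occupied -> index 9.
Insert 521: h=5, h2=10, slot 5 occupied -> index 15.
Insert 827: h=5, h2=12, slots 5,0,12,7 occupied -> index 2.
Insert 687: h=10, slot 10 empty -> index 10.
Table: [746, ∅, 827, ∅, ∅, 759, ∅, 929, 63, 385, 687, 489, 495, ∅, ∅, 521, 506]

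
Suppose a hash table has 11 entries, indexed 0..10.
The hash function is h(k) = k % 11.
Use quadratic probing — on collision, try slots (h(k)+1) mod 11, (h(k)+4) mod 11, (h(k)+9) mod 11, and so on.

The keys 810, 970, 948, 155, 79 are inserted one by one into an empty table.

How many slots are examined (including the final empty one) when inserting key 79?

Insert 810: h=7, slot 7 empty => index 7.
Insert 970: h=2, slot 2 empty => index 2.
Insert 948: h=2, slot 2 occupied => index 3.
Insert 155: h=1, slot 1 empty => index 1.
Insert 79: h=2, slots 2,3 occupied => index 6.
Table: [-, 155, 970, 948, -, -, 79, 810, -, -, -]

3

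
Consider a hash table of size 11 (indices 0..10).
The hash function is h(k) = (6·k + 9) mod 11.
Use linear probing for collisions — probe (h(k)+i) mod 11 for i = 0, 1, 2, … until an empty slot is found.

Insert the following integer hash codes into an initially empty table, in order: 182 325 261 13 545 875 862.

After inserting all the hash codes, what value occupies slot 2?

182 hashes to 1; slot 1 is free -> place at 1.
325 hashes to 1; 1 taken -> place at 2.
261 hashes to 2; 2 taken -> place at 3.
13 hashes to 10; slot 10 is free -> place at 10.
545 hashes to 1; 1,2,3 taken -> place at 4.
875 hashes to 1; 1,2,3,4 taken -> place at 5.
862 hashes to 0; slot 0 is free -> place at 0.
Table: [862, 182, 325, 261, 545, 875, ∅, ∅, ∅, ∅, 13]

325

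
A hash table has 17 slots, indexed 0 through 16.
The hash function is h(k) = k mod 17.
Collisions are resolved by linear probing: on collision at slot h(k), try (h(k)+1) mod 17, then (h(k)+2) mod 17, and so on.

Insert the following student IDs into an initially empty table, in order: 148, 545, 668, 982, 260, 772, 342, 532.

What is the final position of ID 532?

Insert 148: h=12, slot 12 empty → index 12.
Insert 545: h=1, slot 1 empty → index 1.
Insert 668: h=5, slot 5 empty → index 5.
Insert 982: h=13, slot 13 empty → index 13.
Insert 260: h=5, slot 5 occupied → index 6.
Insert 772: h=7, slot 7 empty → index 7.
Insert 342: h=2, slot 2 empty → index 2.
Insert 532: h=5, slots 5,6,7 occupied → index 8.
Table: [-, 545, 342, -, -, 668, 260, 772, 532, -, -, -, 148, 982, -, -, -]

8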